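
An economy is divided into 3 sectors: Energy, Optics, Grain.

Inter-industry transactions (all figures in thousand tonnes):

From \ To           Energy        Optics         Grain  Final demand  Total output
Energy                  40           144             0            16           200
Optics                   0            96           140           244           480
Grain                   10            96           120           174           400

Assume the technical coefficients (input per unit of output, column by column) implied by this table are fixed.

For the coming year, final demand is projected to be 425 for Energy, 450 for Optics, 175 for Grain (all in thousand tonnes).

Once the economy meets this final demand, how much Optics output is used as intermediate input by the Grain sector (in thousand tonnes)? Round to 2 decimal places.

Technical coefficients a_ij = z_ij / X_j:
  a_11 = 40/200 = 0.20, a_21 = 0/200 = 0.00, a_31 = 10/200 = 0.05
  a_12 = 144/480 = 0.30, a_22 = 96/480 = 0.20, a_32 = 96/480 = 0.20
  a_13 = 0/400 = 0.00, a_23 = 140/400 = 0.35, a_33 = 120/400 = 0.30
I − A =
  [   0.80    -0.30     0.00]
  [   0.00     0.80    -0.35]
  [  -0.05    -0.20     0.70]
Cofactors of I−A, C_ij = (−1)^(i+j)·(minor ij) (rows/columns in the sector order above):
  C_11 = (0.80)(0.70) − (-0.35)(-0.20) = 0.4900
  C_12 = −[(0.00)(0.70) − (-0.35)(-0.05)] = 0.0175
  C_13 = (0.00)(-0.20) − (0.80)(-0.05) = 0.0400
  C_21 = −[(-0.30)(0.70) − (0.00)(-0.20)] = 0.2100
  C_22 = (0.80)(0.70) − (0.00)(-0.05) = 0.5600
  C_23 = −[(0.80)(-0.20) − (-0.30)(-0.05)] = 0.1750
  C_31 = (-0.30)(-0.35) − (0.00)(0.80) = 0.1050
  C_32 = −[(0.80)(-0.35) − (0.00)(0.00)] = 0.2800
  C_33 = (0.80)(0.80) − (-0.30)(0.00) = 0.6400
det(I−A) = Σ_j (I−A)_1j·C_1j = (0.80)(0.4900) + (-0.30)(0.0175) + (0.00)(0.0400) = 0.38675
adj(I−A) = Cᵀ =
  [ 0.4900   0.2100   0.1050]
  [ 0.0175   0.5600   0.2800]
  [ 0.0400   0.1750   0.6400]
(I − A)⁻¹ = adj(I−A) / det(I−A) ≈
  [   1.2670     0.5430     0.2715]
  [   0.0452     1.4480     0.7240]
  [   0.1034     0.4525     1.6548]
First solve x = (I − A)⁻¹ d = adj(I−A)·d / det(I−A); in particular x_3 = (0.0400·425 + 0.1750·450 + 0.6400·175) / 0.38675 = 207.75 / 0.38675 ≈ 537.1687.
Intermediate flow from 2 to 3: z_23 = a_23 · x_3 = 0.35 × 207.75 / 0.38675 = 72.7125 / 0.38675 ≈ 188.01.

z_23 = 188.01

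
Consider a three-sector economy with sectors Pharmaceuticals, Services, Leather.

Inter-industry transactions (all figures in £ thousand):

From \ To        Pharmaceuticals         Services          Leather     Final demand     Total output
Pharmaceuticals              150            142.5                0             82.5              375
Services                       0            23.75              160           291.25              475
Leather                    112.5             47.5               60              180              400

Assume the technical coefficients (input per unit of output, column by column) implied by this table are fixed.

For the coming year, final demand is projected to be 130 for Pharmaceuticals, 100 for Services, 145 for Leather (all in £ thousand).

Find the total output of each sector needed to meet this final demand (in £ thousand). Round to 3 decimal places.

Technical coefficients a_ij = z_ij / X_j:
  a_11 = 150/375 = 0.40, a_21 = 0/375 = 0.00, a_31 = 112.5/375 = 0.30
  a_12 = 142.5/475 = 0.30, a_22 = 23.75/475 = 0.05, a_32 = 47.5/475 = 0.10
  a_13 = 0/400 = 0.00, a_23 = 160/400 = 0.40, a_33 = 60/400 = 0.15
I − A =
  [   0.60    -0.30     0.00]
  [   0.00     0.95    -0.40]
  [  -0.30    -0.10     0.85]
Cofactors of I−A, C_ij = (−1)^(i+j)·(minor ij) (rows/columns in the sector order above):
  C_11 = (0.95)(0.85) − (-0.40)(-0.10) = 0.7675
  C_12 = −[(0.00)(0.85) − (-0.40)(-0.30)] = 0.1200
  C_13 = (0.00)(-0.10) − (0.95)(-0.30) = 0.2850
  C_21 = −[(-0.30)(0.85) − (0.00)(-0.10)] = 0.2550
  C_22 = (0.60)(0.85) − (0.00)(-0.30) = 0.5100
  C_23 = −[(0.60)(-0.10) − (-0.30)(-0.30)] = 0.1500
  C_31 = (-0.30)(-0.40) − (0.00)(0.95) = 0.1200
  C_32 = −[(0.60)(-0.40) − (0.00)(0.00)] = 0.2400
  C_33 = (0.60)(0.95) − (-0.30)(0.00) = 0.5700
det(I−A) = Σ_j (I−A)_1j·C_1j = (0.60)(0.7675) + (-0.30)(0.1200) + (0.00)(0.2850) = 0.4245
adj(I−A) = Cᵀ =
  [ 0.7675   0.2550   0.1200]
  [ 0.1200   0.5100   0.2400]
  [ 0.2850   0.1500   0.5700]
(I − A)⁻¹ = adj(I−A) / det(I−A) ≈
  [   1.8080     0.6007     0.2827]
  [   0.2827     1.2014     0.5654]
  [   0.6714     0.3534     1.3428]
x = (I − A)⁻¹ d = adj(I−A)·d / det(I−A), with det(I−A) = 0.4245:
  x_1 = (0.7675·130 + 0.2550·100 + 0.1200·145) / 0.4245 = 142.675 / 0.4245 ≈ 336.101
  x_2 = (0.1200·130 + 0.5100·100 + 0.2400·145) / 0.4245 = 101.40 / 0.4245 ≈ 238.869
  x_3 = (0.2850·130 + 0.1500·100 + 0.5700·145) / 0.4245 = 134.70 / 0.4245 ≈ 317.314

x_1 = 336.101, x_2 = 238.869, x_3 = 317.314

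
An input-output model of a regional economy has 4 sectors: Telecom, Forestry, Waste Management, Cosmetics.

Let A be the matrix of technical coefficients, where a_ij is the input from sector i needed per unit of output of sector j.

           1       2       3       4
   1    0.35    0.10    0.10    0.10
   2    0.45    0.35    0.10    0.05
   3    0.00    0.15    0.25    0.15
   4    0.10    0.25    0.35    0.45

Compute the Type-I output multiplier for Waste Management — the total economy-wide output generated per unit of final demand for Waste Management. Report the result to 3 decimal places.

m_3 = 5.138

I − A =
  [   0.65    -0.10    -0.10    -0.10]
  [  -0.45     0.65    -0.10    -0.05]
  [   0.00    -0.15     0.75    -0.15]
  [  -0.10    -0.25    -0.35     0.55]
Compute the cofactors C_ij = (−1)^(i+j)·(3×3 minor ij) of I−A; the adjugate is their transpose:
adj(I−A) = Cᵀ =
  [ 0.210000   0.072000   0.067000   0.063000]
  [ 0.167250   0.225000   0.087125   0.074625]
  [ 0.064500   0.078000   0.181250   0.068250]
  [ 0.155250   0.165000   0.167125   0.266625]
det(I−A) = Σ_j (I−A)_1j·C_1j = (0.65)(0.210000) + (-0.10)(0.167250) + (-0.10)(0.064500) + (-0.10)(0.155250) = 0.0978
(I − A)⁻¹ = adj(I−A) / det(I−A) ≈
  [   2.1472     0.7362     0.6851     0.6442]
  [   1.7101     2.3006     0.8908     0.7630]
  [   0.6595     0.7975     1.8533     0.6979]
  [   1.5874     1.6871     1.7088     2.7262]
The output multiplier for sector j is the column-j sum of the Leontief inverse (I − A)⁻¹ = adj(I−A) / det(I−A).
Column 3 of adj(I−A): (0.067000, 0.087125, 0.181250, 0.167125); det(I−A) = 0.0978.
m_3 = (0.067000 + 0.087125 + 0.181250 + 0.167125) / 0.0978 = 0.5025 / 0.0978 ≈ 5.138.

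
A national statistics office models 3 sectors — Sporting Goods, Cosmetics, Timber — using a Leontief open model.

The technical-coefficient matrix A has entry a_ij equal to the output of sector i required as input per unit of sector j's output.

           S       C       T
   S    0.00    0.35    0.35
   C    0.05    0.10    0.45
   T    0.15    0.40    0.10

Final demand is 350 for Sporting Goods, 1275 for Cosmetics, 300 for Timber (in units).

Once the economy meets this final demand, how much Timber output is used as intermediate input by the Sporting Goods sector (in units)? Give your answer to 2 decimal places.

I − A =
  [   1.00    -0.35    -0.35]
  [  -0.05     0.90    -0.45]
  [  -0.15    -0.40     0.90]
Cofactors of I−A, C_ij = (−1)^(i+j)·(minor ij) (rows/columns in the sector order above):
  C_11 = (0.90)(0.90) − (-0.45)(-0.40) = 0.6300
  C_12 = −[(-0.05)(0.90) − (-0.45)(-0.15)] = 0.1125
  C_13 = (-0.05)(-0.40) − (0.90)(-0.15) = 0.1550
  C_21 = −[(-0.35)(0.90) − (-0.35)(-0.40)] = 0.4550
  C_22 = (1.00)(0.90) − (-0.35)(-0.15) = 0.8475
  C_23 = −[(1.00)(-0.40) − (-0.35)(-0.15)] = 0.4525
  C_31 = (-0.35)(-0.45) − (-0.35)(0.90) = 0.4725
  C_32 = −[(1.00)(-0.45) − (-0.35)(-0.05)] = 0.4675
  C_33 = (1.00)(0.90) − (-0.35)(-0.05) = 0.8825
det(I−A) = Σ_j (I−A)_1j·C_1j = (1.00)(0.6300) + (-0.35)(0.1125) + (-0.35)(0.1550) = 0.536375
adj(I−A) = Cᵀ =
  [ 0.6300   0.4550   0.4725]
  [ 0.1125   0.8475   0.4675]
  [ 0.1550   0.4525   0.8825]
(I − A)⁻¹ = adj(I−A) / det(I−A) ≈
  [   1.1746     0.8483     0.8809]
  [   0.2097     1.5801     0.8716]
  [   0.2890     0.8436     1.6453]
First solve x = (I − A)⁻¹ d = adj(I−A)·d / det(I−A); in particular x_S = (0.6300·350 + 0.4550·1275 + 0.4725·300) / 0.536375 = 942.375 / 0.536375 ≈ 1756.9331.
Intermediate flow from T to S: z_TS = a_TS · x_S = 0.15 × 942.375 / 0.536375 = 141.35625 / 0.536375 ≈ 263.54.

z_TS = 263.54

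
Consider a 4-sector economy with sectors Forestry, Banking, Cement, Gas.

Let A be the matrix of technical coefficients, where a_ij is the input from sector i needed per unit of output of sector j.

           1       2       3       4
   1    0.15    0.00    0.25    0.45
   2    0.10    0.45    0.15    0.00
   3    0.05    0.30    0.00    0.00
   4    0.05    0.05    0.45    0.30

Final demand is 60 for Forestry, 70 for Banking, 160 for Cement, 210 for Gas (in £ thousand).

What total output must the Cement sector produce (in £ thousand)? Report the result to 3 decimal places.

x_3 = 264.050

I − A =
  [   0.85     0.00    -0.25    -0.45]
  [  -0.10     0.55    -0.15     0.00]
  [  -0.05    -0.30     1.00     0.00]
  [  -0.05    -0.05    -0.45     0.70]
Compute the cofactors C_ij = (−1)^(i+j)·(3×3 minor ij) of I−A; the adjugate is their transpose:
adj(I−A) = Cᵀ =
  [ 0.353500   0.135750   0.211000   0.227250]
  [ 0.075250   0.553625   0.123625   0.048375]
  [ 0.040250   0.172875   0.312625   0.025875]
  [ 0.056500   0.160375   0.224875   0.414875]
det(I−A) = Σ_j (I−A)_1j·C_1j = (0.85)(0.353500) + (0.00)(0.075250) + (-0.25)(0.040250) + (-0.45)(0.056500) = 0.2649875
(I − A)⁻¹ = adj(I−A) / det(I−A) ≈
  [   1.3340     0.5123     0.7963     0.8576]
  [   0.2840     2.0892     0.4665     0.1826]
  [   0.1519     0.6524     1.1798     0.0976]
  [   0.2132     0.6052     0.8486     1.5656]
x = (I − A)⁻¹ d = adj(I−A)·d / det(I−A), with det(I−A) = 0.2649875:
  x_1 = (0.353500·60 + 0.135750·70 + 0.211000·160 + 0.227250·210) / 0.2649875 = 112.195 / 0.2649875 ≈ 423.397
  x_2 = (0.075250·60 + 0.553625·70 + 0.123625·160 + 0.048375·210) / 0.2649875 = 73.2075 / 0.2649875 ≈ 276.268
  x_3 = (0.040250·60 + 0.172875·70 + 0.312625·160 + 0.025875·210) / 0.2649875 = 69.97 / 0.2649875 ≈ 264.050
  x_4 = (0.056500·60 + 0.160375·70 + 0.224875·160 + 0.414875·210) / 0.2649875 = 137.72 / 0.2649875 ≈ 519.723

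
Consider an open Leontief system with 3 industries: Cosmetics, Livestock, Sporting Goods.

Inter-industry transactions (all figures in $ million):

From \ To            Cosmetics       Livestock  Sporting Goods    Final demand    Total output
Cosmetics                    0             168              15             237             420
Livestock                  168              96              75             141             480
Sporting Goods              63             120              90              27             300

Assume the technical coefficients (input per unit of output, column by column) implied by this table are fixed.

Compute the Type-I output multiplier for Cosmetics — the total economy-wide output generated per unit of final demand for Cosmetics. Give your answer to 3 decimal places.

m_1 = 2.757

Technical coefficients a_ij = z_ij / X_j:
  a_11 = 0/420 = 0.00, a_21 = 168/420 = 0.40, a_31 = 63/420 = 0.15
  a_12 = 168/480 = 0.35, a_22 = 96/480 = 0.20, a_32 = 120/480 = 0.25
  a_13 = 15/300 = 0.05, a_23 = 75/300 = 0.25, a_33 = 90/300 = 0.30
I − A =
  [   1.00    -0.35    -0.05]
  [  -0.40     0.80    -0.25]
  [  -0.15    -0.25     0.70]
Cofactors of I−A, C_ij = (−1)^(i+j)·(minor ij) (rows/columns in the sector order above):
  C_11 = (0.80)(0.70) − (-0.25)(-0.25) = 0.4975
  C_12 = −[(-0.40)(0.70) − (-0.25)(-0.15)] = 0.3175
  C_13 = (-0.40)(-0.25) − (0.80)(-0.15) = 0.2200
  C_21 = −[(-0.35)(0.70) − (-0.05)(-0.25)] = 0.2575
  C_22 = (1.00)(0.70) − (-0.05)(-0.15) = 0.6925
  C_23 = −[(1.00)(-0.25) − (-0.35)(-0.15)] = 0.3025
  C_31 = (-0.35)(-0.25) − (-0.05)(0.80) = 0.1275
  C_32 = −[(1.00)(-0.25) − (-0.05)(-0.40)] = 0.2700
  C_33 = (1.00)(0.80) − (-0.35)(-0.40) = 0.6600
det(I−A) = Σ_j (I−A)_1j·C_1j = (1.00)(0.4975) + (-0.35)(0.3175) + (-0.05)(0.2200) = 0.375375
adj(I−A) = Cᵀ =
  [ 0.4975   0.2575   0.1275]
  [ 0.3175   0.6925   0.2700]
  [ 0.2200   0.3025   0.6600]
(I − A)⁻¹ = adj(I−A) / det(I−A) ≈
  [   1.3253     0.6860     0.3397]
  [   0.8458     1.8448     0.7193]
  [   0.5861     0.8059     1.7582]
The output multiplier for sector j is the column-j sum of the Leontief inverse (I − A)⁻¹ = adj(I−A) / det(I−A).
Column 1 of adj(I−A): (0.4975, 0.3175, 0.2200); det(I−A) = 0.375375.
m_1 = (0.4975 + 0.3175 + 0.2200) / 0.375375 = 1.035 / 0.375375 ≈ 2.757.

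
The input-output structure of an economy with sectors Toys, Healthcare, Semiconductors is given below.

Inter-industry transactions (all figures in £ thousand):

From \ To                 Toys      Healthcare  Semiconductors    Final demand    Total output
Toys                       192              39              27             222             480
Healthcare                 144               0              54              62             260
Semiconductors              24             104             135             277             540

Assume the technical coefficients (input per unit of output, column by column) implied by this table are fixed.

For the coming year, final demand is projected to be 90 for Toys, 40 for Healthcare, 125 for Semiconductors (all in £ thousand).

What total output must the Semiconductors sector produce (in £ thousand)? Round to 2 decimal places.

Technical coefficients a_ij = z_ij / X_j:
  a_TT = 192/480 = 0.40, a_HT = 144/480 = 0.30, a_ST = 24/480 = 0.05
  a_TH = 39/260 = 0.15, a_HH = 0/260 = 0.00, a_SH = 104/260 = 0.40
  a_TS = 27/540 = 0.05, a_HS = 54/540 = 0.10, a_SS = 135/540 = 0.25
I − A =
  [   0.60    -0.15    -0.05]
  [  -0.30     1.00    -0.10]
  [  -0.05    -0.40     0.75]
Cofactors of I−A, C_ij = (−1)^(i+j)·(minor ij) (rows/columns in the sector order above):
  C_11 = (1.00)(0.75) − (-0.10)(-0.40) = 0.7100
  C_12 = −[(-0.30)(0.75) − (-0.10)(-0.05)] = 0.2300
  C_13 = (-0.30)(-0.40) − (1.00)(-0.05) = 0.1700
  C_21 = −[(-0.15)(0.75) − (-0.05)(-0.40)] = 0.1325
  C_22 = (0.60)(0.75) − (-0.05)(-0.05) = 0.4475
  C_23 = −[(0.60)(-0.40) − (-0.15)(-0.05)] = 0.2475
  C_31 = (-0.15)(-0.10) − (-0.05)(1.00) = 0.0650
  C_32 = −[(0.60)(-0.10) − (-0.05)(-0.30)] = 0.0750
  C_33 = (0.60)(1.00) − (-0.15)(-0.30) = 0.5550
det(I−A) = Σ_j (I−A)_1j·C_1j = (0.60)(0.7100) + (-0.15)(0.2300) + (-0.05)(0.1700) = 0.3830
adj(I−A) = Cᵀ =
  [ 0.7100   0.1325   0.0650]
  [ 0.2300   0.4475   0.0750]
  [ 0.1700   0.2475   0.5550]
(I − A)⁻¹ = adj(I−A) / det(I−A) ≈
  [   1.8538     0.3460     0.1697]
  [   0.6005     1.1684     0.1958]
  [   0.4439     0.6462     1.4491]
x = (I − A)⁻¹ d = adj(I−A)·d / det(I−A), with det(I−A) = 0.3830:
  x_T = (0.7100·90 + 0.1325·40 + 0.0650·125) / 0.3830 = 77.325 / 0.3830 ≈ 201.89
  x_H = (0.2300·90 + 0.4475·40 + 0.0750·125) / 0.3830 = 47.975 / 0.3830 ≈ 125.26
  x_S = (0.1700·90 + 0.2475·40 + 0.5550·125) / 0.3830 = 94.575 / 0.3830 ≈ 246.93

x_S = 246.93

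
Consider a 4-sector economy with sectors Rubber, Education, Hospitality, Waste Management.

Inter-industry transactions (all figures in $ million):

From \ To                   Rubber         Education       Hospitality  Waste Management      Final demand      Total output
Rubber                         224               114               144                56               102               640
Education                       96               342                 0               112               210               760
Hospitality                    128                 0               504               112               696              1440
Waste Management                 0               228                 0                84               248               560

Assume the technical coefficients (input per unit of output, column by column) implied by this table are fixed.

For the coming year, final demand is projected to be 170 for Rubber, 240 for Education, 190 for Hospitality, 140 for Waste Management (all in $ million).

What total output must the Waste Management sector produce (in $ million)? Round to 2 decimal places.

Technical coefficients a_ij = z_ij / X_j:
  a_RR = 224/640 = 0.35, a_ER = 96/640 = 0.15, a_HR = 128/640 = 0.20, a_WR = 0/640 = 0.00
  a_RE = 114/760 = 0.15, a_EE = 342/760 = 0.45, a_HE = 0/760 = 0.00, a_WE = 228/760 = 0.30
  a_RH = 144/1440 = 0.10, a_EH = 0/1440 = 0.00, a_HH = 504/1440 = 0.35, a_WH = 0/1440 = 0.00
  a_RW = 56/560 = 0.10, a_EW = 112/560 = 0.20, a_HW = 112/560 = 0.20, a_WW = 84/560 = 0.15
I − A =
  [   0.65    -0.15    -0.10    -0.10]
  [  -0.15     0.55     0.00    -0.20]
  [  -0.20     0.00     0.65    -0.20]
  [   0.00    -0.30     0.00     0.85]
Compute the cofactors C_ij = (−1)^(i+j)·(3×3 minor ij) of I−A; the adjugate is their transpose:
adj(I−A) = Cᵀ =
  [ 0.264875   0.108375   0.040750   0.066250]
  [ 0.082875   0.342125   0.012750   0.093250]
  [ 0.090500   0.070500   0.241250   0.084000]
  [ 0.029250   0.120750   0.004500   0.206750]
det(I−A) = Σ_j (I−A)_1j·C_1j = (0.65)(0.264875) + (-0.15)(0.082875) + (-0.10)(0.090500) + (-0.10)(0.029250) = 0.1477625
(I − A)⁻¹ = adj(I−A) / det(I−A) ≈
  [   1.7926     0.7334     0.2758     0.4484]
  [   0.5609     2.3154     0.0863     0.6311]
  [   0.6125     0.4771     1.6327     0.5685]
  [   0.1980     0.8172     0.0305     1.3992]
x = (I − A)⁻¹ d = adj(I−A)·d / det(I−A), with det(I−A) = 0.1477625:
  x_R = (0.264875·170 + 0.108375·240 + 0.040750·190 + 0.066250·140) / 0.1477625 = 88.05625 / 0.1477625 ≈ 595.93
  x_E = (0.082875·170 + 0.342125·240 + 0.012750·190 + 0.093250·140) / 0.1477625 = 111.67625 / 0.1477625 ≈ 755.78
  x_H = (0.090500·170 + 0.070500·240 + 0.241250·190 + 0.084000·140) / 0.1477625 = 89.9025 / 0.1477625 ≈ 608.43
  x_W = (0.029250·170 + 0.120750·240 + 0.004500·190 + 0.206750·140) / 0.1477625 = 63.7525 / 0.1477625 ≈ 431.45

x_W = 431.45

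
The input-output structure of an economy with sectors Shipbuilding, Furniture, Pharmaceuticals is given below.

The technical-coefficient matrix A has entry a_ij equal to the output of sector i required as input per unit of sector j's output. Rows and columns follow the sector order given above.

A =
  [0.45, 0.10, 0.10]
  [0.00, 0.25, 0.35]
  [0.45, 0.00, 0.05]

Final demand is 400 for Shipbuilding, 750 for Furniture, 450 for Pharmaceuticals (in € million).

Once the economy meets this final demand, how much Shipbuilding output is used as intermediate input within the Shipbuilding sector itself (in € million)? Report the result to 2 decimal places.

z_11 = 533.30

I − A =
  [   0.55    -0.10    -0.10]
  [   0.00     0.75    -0.35]
  [  -0.45     0.00     0.95]
Cofactors of I−A, C_ij = (−1)^(i+j)·(minor ij) (rows/columns in the sector order above):
  C_11 = (0.75)(0.95) − (-0.35)(0.00) = 0.7125
  C_12 = −[(0.00)(0.95) − (-0.35)(-0.45)] = 0.1575
  C_13 = (0.00)(0.00) − (0.75)(-0.45) = 0.3375
  C_21 = −[(-0.10)(0.95) − (-0.10)(0.00)] = 0.0950
  C_22 = (0.55)(0.95) − (-0.10)(-0.45) = 0.4775
  C_23 = −[(0.55)(0.00) − (-0.10)(-0.45)] = 0.0450
  C_31 = (-0.10)(-0.35) − (-0.10)(0.75) = 0.1100
  C_32 = −[(0.55)(-0.35) − (-0.10)(0.00)] = 0.1925
  C_33 = (0.55)(0.75) − (-0.10)(0.00) = 0.4125
det(I−A) = Σ_j (I−A)_1j·C_1j = (0.55)(0.7125) + (-0.10)(0.1575) + (-0.10)(0.3375) = 0.342375
adj(I−A) = Cᵀ =
  [ 0.7125   0.0950   0.1100]
  [ 0.1575   0.4775   0.1925]
  [ 0.3375   0.0450   0.4125]
(I − A)⁻¹ = adj(I−A) / det(I−A) ≈
  [   2.0811     0.2775     0.3213]
  [   0.4600     1.3947     0.5622]
  [   0.9858     0.1314     1.2048]
First solve x = (I − A)⁻¹ d = adj(I−A)·d / det(I−A); in particular x_1 = (0.7125·400 + 0.0950·750 + 0.1100·450) / 0.342375 = 405.75 / 0.342375 ≈ 1185.1041.
Intermediate flow from 1 to 1: z_11 = a_11 · x_1 = 0.45 × 405.75 / 0.342375 = 182.5875 / 0.342375 ≈ 533.30.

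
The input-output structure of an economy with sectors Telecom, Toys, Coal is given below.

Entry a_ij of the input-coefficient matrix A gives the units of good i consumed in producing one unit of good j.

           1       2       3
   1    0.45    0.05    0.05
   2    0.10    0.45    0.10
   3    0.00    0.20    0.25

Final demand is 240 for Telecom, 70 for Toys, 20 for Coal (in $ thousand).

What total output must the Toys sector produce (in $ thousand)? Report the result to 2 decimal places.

x_2 = 227.71

I − A =
  [   0.55    -0.05    -0.05]
  [  -0.10     0.55    -0.10]
  [   0.00    -0.20     0.75]
Cofactors of I−A, C_ij = (−1)^(i+j)·(minor ij) (rows/columns in the sector order above):
  C_11 = (0.55)(0.75) − (-0.10)(-0.20) = 0.3925
  C_12 = −[(-0.10)(0.75) − (-0.10)(0.00)] = 0.0750
  C_13 = (-0.10)(-0.20) − (0.55)(0.00) = 0.0200
  C_21 = −[(-0.05)(0.75) − (-0.05)(-0.20)] = 0.0475
  C_22 = (0.55)(0.75) − (-0.05)(0.00) = 0.4125
  C_23 = −[(0.55)(-0.20) − (-0.05)(0.00)] = 0.1100
  C_31 = (-0.05)(-0.10) − (-0.05)(0.55) = 0.0325
  C_32 = −[(0.55)(-0.10) − (-0.05)(-0.10)] = 0.0600
  C_33 = (0.55)(0.55) − (-0.05)(-0.10) = 0.2975
det(I−A) = Σ_j (I−A)_1j·C_1j = (0.55)(0.3925) + (-0.05)(0.0750) + (-0.05)(0.0200) = 0.211125
adj(I−A) = Cᵀ =
  [ 0.3925   0.0475   0.0325]
  [ 0.0750   0.4125   0.0600]
  [ 0.0200   0.1100   0.2975]
(I − A)⁻¹ = adj(I−A) / det(I−A) ≈
  [   1.8591     0.2250     0.1539]
  [   0.3552     1.9538     0.2842]
  [   0.0947     0.5210     1.4091]
x = (I − A)⁻¹ d = adj(I−A)·d / det(I−A), with det(I−A) = 0.211125:
  x_1 = (0.3925·240 + 0.0475·70 + 0.0325·20) / 0.211125 = 98.175 / 0.211125 ≈ 465.01
  x_2 = (0.0750·240 + 0.4125·70 + 0.0600·20) / 0.211125 = 48.075 / 0.211125 ≈ 227.71
  x_3 = (0.0200·240 + 0.1100·70 + 0.2975·20) / 0.211125 = 18.45 / 0.211125 ≈ 87.39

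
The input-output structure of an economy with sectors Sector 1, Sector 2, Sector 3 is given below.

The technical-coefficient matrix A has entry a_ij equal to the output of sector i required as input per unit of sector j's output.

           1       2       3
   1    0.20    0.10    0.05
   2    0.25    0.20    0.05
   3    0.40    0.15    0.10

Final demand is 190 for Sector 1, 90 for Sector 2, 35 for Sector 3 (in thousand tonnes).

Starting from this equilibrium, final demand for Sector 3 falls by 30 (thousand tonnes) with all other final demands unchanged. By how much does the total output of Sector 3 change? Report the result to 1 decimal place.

I − A =
  [   0.80    -0.10    -0.05]
  [  -0.25     0.80    -0.05]
  [  -0.40    -0.15     0.90]
Cofactors of I−A, C_ij = (−1)^(i+j)·(minor ij) (rows/columns in the sector order above):
  C_11 = (0.80)(0.90) − (-0.05)(-0.15) = 0.7125
  C_12 = −[(-0.25)(0.90) − (-0.05)(-0.40)] = 0.2450
  C_13 = (-0.25)(-0.15) − (0.80)(-0.40) = 0.3575
  C_21 = −[(-0.10)(0.90) − (-0.05)(-0.15)] = 0.0975
  C_22 = (0.80)(0.90) − (-0.05)(-0.40) = 0.7000
  C_23 = −[(0.80)(-0.15) − (-0.10)(-0.40)] = 0.1600
  C_31 = (-0.10)(-0.05) − (-0.05)(0.80) = 0.0450
  C_32 = −[(0.80)(-0.05) − (-0.05)(-0.25)] = 0.0525
  C_33 = (0.80)(0.80) − (-0.10)(-0.25) = 0.6150
det(I−A) = Σ_j (I−A)_1j·C_1j = (0.80)(0.7125) + (-0.10)(0.2450) + (-0.05)(0.3575) = 0.527625
adj(I−A) = Cᵀ =
  [ 0.7125   0.0975   0.0450]
  [ 0.2450   0.7000   0.0525]
  [ 0.3575   0.1600   0.6150]
(I − A)⁻¹ = adj(I−A) / det(I−A) ≈
  [   1.3504     0.1848     0.0853]
  [   0.4643     1.3267     0.0995]
  [   0.6776     0.3032     1.1656]
Δx = (I − A)⁻¹ Δd with Δd having -30 in the Sector 3 component and 0 elsewhere.
So Δx_3 = L_33 · (-30), where L_33 = adj(I−A)_33 / det(I−A) = 0.6150 / 0.527625.
Δx_3 = 0.6150 × (-30) / 0.527625 = -18.45 / 0.527625 ≈ -35.0.

Δx_3 = -35.0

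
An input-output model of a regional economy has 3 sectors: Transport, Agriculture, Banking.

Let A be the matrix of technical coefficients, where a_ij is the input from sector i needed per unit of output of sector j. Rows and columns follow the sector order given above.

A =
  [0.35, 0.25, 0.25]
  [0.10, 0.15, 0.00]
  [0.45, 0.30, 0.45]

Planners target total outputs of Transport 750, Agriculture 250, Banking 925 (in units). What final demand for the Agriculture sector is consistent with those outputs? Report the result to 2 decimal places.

d_2 = 137.50

I − A =
  [   0.65    -0.25    -0.25]
  [  -0.10     0.85     0.00]
  [  -0.45    -0.30     0.55]
d = (I − A) x:
  d_1 = (+0.65)·750 + (-0.25)·250 + (-0.25)·925 = 193.75
  d_2 = (-0.10)·750 + (+0.85)·250 + (+0.00)·925 = 137.50
  d_3 = (-0.45)·750 + (-0.30)·250 + (+0.55)·925 = 96.25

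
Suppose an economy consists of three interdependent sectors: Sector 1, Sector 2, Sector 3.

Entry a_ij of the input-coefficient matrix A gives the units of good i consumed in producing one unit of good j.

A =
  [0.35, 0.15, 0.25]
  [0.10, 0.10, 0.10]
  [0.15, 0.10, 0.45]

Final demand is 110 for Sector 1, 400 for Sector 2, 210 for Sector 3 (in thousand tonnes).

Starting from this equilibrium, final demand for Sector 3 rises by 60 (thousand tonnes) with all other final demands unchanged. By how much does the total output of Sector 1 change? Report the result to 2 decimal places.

I − A =
  [   0.65    -0.15    -0.25]
  [  -0.10     0.90    -0.10]
  [  -0.15    -0.10     0.55]
Cofactors of I−A, C_ij = (−1)^(i+j)·(minor ij) (rows/columns in the sector order above):
  C_11 = (0.90)(0.55) − (-0.10)(-0.10) = 0.4850
  C_12 = −[(-0.10)(0.55) − (-0.10)(-0.15)] = 0.0700
  C_13 = (-0.10)(-0.10) − (0.90)(-0.15) = 0.1450
  C_21 = −[(-0.15)(0.55) − (-0.25)(-0.10)] = 0.1075
  C_22 = (0.65)(0.55) − (-0.25)(-0.15) = 0.3200
  C_23 = −[(0.65)(-0.10) − (-0.15)(-0.15)] = 0.0875
  C_31 = (-0.15)(-0.10) − (-0.25)(0.90) = 0.2400
  C_32 = −[(0.65)(-0.10) − (-0.25)(-0.10)] = 0.0900
  C_33 = (0.65)(0.90) − (-0.15)(-0.10) = 0.5700
det(I−A) = Σ_j (I−A)_1j·C_1j = (0.65)(0.4850) + (-0.15)(0.0700) + (-0.25)(0.1450) = 0.2685
adj(I−A) = Cᵀ =
  [ 0.4850   0.1075   0.2400]
  [ 0.0700   0.3200   0.0900]
  [ 0.1450   0.0875   0.5700]
(I − A)⁻¹ = adj(I−A) / det(I−A) ≈
  [   1.8063     0.4004     0.8939]
  [   0.2607     1.1918     0.3352]
  [   0.5400     0.3259     2.1229]
Δx = (I − A)⁻¹ Δd with Δd having +60 in the Sector 3 component and 0 elsewhere.
So Δx_1 = L_13 · (+60), where L_13 = adj(I−A)_13 / det(I−A) = 0.2400 / 0.2685.
Δx_1 = 0.2400 × (+60) / 0.2685 = 14.40 / 0.2685 ≈ 53.63.

Δx_1 = 53.63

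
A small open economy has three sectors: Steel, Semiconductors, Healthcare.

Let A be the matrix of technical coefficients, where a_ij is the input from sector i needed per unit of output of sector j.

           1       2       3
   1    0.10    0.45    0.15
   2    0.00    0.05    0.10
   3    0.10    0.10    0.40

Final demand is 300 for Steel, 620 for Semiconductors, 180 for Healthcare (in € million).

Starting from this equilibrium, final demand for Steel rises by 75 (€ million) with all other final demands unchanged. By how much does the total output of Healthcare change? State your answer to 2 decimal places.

I − A =
  [   0.90    -0.45    -0.15]
  [   0.00     0.95    -0.10]
  [  -0.10    -0.10     0.60]
Cofactors of I−A, C_ij = (−1)^(i+j)·(minor ij) (rows/columns in the sector order above):
  C_11 = (0.95)(0.60) − (-0.10)(-0.10) = 0.5600
  C_12 = −[(0.00)(0.60) − (-0.10)(-0.10)] = 0.0100
  C_13 = (0.00)(-0.10) − (0.95)(-0.10) = 0.0950
  C_21 = −[(-0.45)(0.60) − (-0.15)(-0.10)] = 0.2850
  C_22 = (0.90)(0.60) − (-0.15)(-0.10) = 0.5250
  C_23 = −[(0.90)(-0.10) − (-0.45)(-0.10)] = 0.1350
  C_31 = (-0.45)(-0.10) − (-0.15)(0.95) = 0.1875
  C_32 = −[(0.90)(-0.10) − (-0.15)(0.00)] = 0.0900
  C_33 = (0.90)(0.95) − (-0.45)(0.00) = 0.8550
det(I−A) = Σ_j (I−A)_1j·C_1j = (0.90)(0.5600) + (-0.45)(0.0100) + (-0.15)(0.0950) = 0.48525
adj(I−A) = Cᵀ =
  [ 0.5600   0.2850   0.1875]
  [ 0.0100   0.5250   0.0900]
  [ 0.0950   0.1350   0.8550]
(I − A)⁻¹ = adj(I−A) / det(I−A) ≈
  [   1.1540     0.5873     0.3864]
  [   0.0206     1.0819     0.1855]
  [   0.1958     0.2782     1.7620]
Δx = (I − A)⁻¹ Δd with Δd having +75 in the Steel component and 0 elsewhere.
So Δx_3 = L_31 · (+75), where L_31 = adj(I−A)_31 / det(I−A) = 0.0950 / 0.48525.
Δx_3 = 0.0950 × (+75) / 0.48525 = 7.125 / 0.48525 ≈ 14.68.

Δx_3 = 14.68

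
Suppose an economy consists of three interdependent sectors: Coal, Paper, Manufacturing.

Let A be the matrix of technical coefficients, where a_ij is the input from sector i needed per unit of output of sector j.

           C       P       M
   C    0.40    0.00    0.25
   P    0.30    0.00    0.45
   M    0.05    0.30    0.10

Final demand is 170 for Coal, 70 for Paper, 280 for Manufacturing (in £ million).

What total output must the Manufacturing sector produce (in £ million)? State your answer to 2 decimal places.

I − A =
  [   0.60     0.00    -0.25]
  [  -0.30     1.00    -0.45]
  [  -0.05    -0.30     0.90]
Cofactors of I−A, C_ij = (−1)^(i+j)·(minor ij) (rows/columns in the sector order above):
  C_11 = (1.00)(0.90) − (-0.45)(-0.30) = 0.7650
  C_12 = −[(-0.30)(0.90) − (-0.45)(-0.05)] = 0.2925
  C_13 = (-0.30)(-0.30) − (1.00)(-0.05) = 0.1400
  C_21 = −[(0.00)(0.90) − (-0.25)(-0.30)] = 0.0750
  C_22 = (0.60)(0.90) − (-0.25)(-0.05) = 0.5275
  C_23 = −[(0.60)(-0.30) − (0.00)(-0.05)] = 0.1800
  C_31 = (0.00)(-0.45) − (-0.25)(1.00) = 0.2500
  C_32 = −[(0.60)(-0.45) − (-0.25)(-0.30)] = 0.3450
  C_33 = (0.60)(1.00) − (0.00)(-0.30) = 0.6000
det(I−A) = Σ_j (I−A)_1j·C_1j = (0.60)(0.7650) + (0.00)(0.2925) + (-0.25)(0.1400) = 0.4240
adj(I−A) = Cᵀ =
  [ 0.7650   0.0750   0.2500]
  [ 0.2925   0.5275   0.3450]
  [ 0.1400   0.1800   0.6000]
(I − A)⁻¹ = adj(I−A) / det(I−A) ≈
  [   1.8042     0.1769     0.5896]
  [   0.6899     1.2441     0.8137]
  [   0.3302     0.4245     1.4151]
x = (I − A)⁻¹ d = adj(I−A)·d / det(I−A), with det(I−A) = 0.4240:
  x_C = (0.7650·170 + 0.0750·70 + 0.2500·280) / 0.4240 = 205.30 / 0.4240 ≈ 484.20
  x_P = (0.2925·170 + 0.5275·70 + 0.3450·280) / 0.4240 = 183.25 / 0.4240 ≈ 432.19
  x_M = (0.1400·170 + 0.1800·70 + 0.6000·280) / 0.4240 = 204.40 / 0.4240 ≈ 482.08

x_M = 482.08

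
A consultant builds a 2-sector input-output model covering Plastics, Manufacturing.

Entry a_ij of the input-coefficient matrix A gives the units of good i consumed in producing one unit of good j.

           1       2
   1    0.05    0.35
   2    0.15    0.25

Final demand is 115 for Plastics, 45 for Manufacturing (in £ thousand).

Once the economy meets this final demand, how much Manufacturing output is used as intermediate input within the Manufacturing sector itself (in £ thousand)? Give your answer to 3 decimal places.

I − A =
  [   0.95    -0.35]
  [  -0.15     0.75]
det(I−A) = (0.95)(0.75) − (-0.35)(-0.15) = 0.6600
adj(I−A) = [[0.75, 0.35], [0.15, 0.95]]
(I − A)⁻¹ = adj(I−A) / det(I−A) ≈
  [   1.1364     0.5303]
  [   0.2273     1.4394]
First solve x = (I − A)⁻¹ d = adj(I−A)·d / det(I−A); in particular x_2 = (0.15·115 + 0.95·45) / 0.6600 = 60.00 / 0.6600 ≈ 90.90909.
Intermediate flow from 2 to 2: z_22 = a_22 · x_2 = 0.25 × 60.00 / 0.6600 = 15.00 / 0.6600 ≈ 22.727.

z_22 = 22.727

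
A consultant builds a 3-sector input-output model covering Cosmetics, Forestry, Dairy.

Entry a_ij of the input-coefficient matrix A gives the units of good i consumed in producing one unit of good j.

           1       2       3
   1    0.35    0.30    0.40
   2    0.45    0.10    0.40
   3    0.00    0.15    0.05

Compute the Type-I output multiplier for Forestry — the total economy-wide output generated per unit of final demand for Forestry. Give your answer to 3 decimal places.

m_2 = 2.932

I − A =
  [   0.65    -0.30    -0.40]
  [  -0.45     0.90    -0.40]
  [   0.00    -0.15     0.95]
Cofactors of I−A, C_ij = (−1)^(i+j)·(minor ij) (rows/columns in the sector order above):
  C_11 = (0.90)(0.95) − (-0.40)(-0.15) = 0.7950
  C_12 = −[(-0.45)(0.95) − (-0.40)(0.00)] = 0.4275
  C_13 = (-0.45)(-0.15) − (0.90)(0.00) = 0.0675
  C_21 = −[(-0.30)(0.95) − (-0.40)(-0.15)] = 0.3450
  C_22 = (0.65)(0.95) − (-0.40)(0.00) = 0.6175
  C_23 = −[(0.65)(-0.15) − (-0.30)(0.00)] = 0.0975
  C_31 = (-0.30)(-0.40) − (-0.40)(0.90) = 0.4800
  C_32 = −[(0.65)(-0.40) − (-0.40)(-0.45)] = 0.4400
  C_33 = (0.65)(0.90) − (-0.30)(-0.45) = 0.4500
det(I−A) = Σ_j (I−A)_1j·C_1j = (0.65)(0.7950) + (-0.30)(0.4275) + (-0.40)(0.0675) = 0.3615
adj(I−A) = Cᵀ =
  [ 0.7950   0.3450   0.4800]
  [ 0.4275   0.6175   0.4400]
  [ 0.0675   0.0975   0.4500]
(I − A)⁻¹ = adj(I−A) / det(I−A) ≈
  [   2.1992     0.9544     1.3278]
  [   1.1826     1.7082     1.2172]
  [   0.1867     0.2697     1.2448]
The output multiplier for sector j is the column-j sum of the Leontief inverse (I − A)⁻¹ = adj(I−A) / det(I−A).
Column 2 of adj(I−A): (0.3450, 0.6175, 0.0975); det(I−A) = 0.3615.
m_2 = (0.3450 + 0.6175 + 0.0975) / 0.3615 = 1.06 / 0.3615 ≈ 2.932.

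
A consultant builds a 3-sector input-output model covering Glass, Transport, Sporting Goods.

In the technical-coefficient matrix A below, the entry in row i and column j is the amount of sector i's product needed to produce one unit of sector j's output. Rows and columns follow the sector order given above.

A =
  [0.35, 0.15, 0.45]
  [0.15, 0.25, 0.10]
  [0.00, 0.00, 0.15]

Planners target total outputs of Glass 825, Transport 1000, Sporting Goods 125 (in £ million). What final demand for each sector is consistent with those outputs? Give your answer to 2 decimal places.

d_G = 330.00, d_T = 613.75, d_S = 106.25

I − A =
  [   0.65    -0.15    -0.45]
  [  -0.15     0.75    -0.10]
  [   0.00     0.00     0.85]
d = (I − A) x:
  d_G = (+0.65)·825 + (-0.15)·1000 + (-0.45)·125 = 330.00
  d_T = (-0.15)·825 + (+0.75)·1000 + (-0.10)·125 = 613.75
  d_S = (+0.00)·825 + (+0.00)·1000 + (+0.85)·125 = 106.25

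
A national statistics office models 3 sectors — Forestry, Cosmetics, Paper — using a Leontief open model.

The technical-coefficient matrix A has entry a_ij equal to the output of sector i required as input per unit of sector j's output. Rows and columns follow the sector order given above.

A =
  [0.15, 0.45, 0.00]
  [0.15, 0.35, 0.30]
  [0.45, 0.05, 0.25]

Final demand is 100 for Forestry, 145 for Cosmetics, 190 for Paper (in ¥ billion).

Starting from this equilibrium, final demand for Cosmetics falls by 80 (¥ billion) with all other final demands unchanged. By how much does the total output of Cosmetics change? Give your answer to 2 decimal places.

I − A =
  [   0.85    -0.45     0.00]
  [  -0.15     0.65    -0.30]
  [  -0.45    -0.05     0.75]
Cofactors of I−A, C_ij = (−1)^(i+j)·(minor ij) (rows/columns in the sector order above):
  C_11 = (0.65)(0.75) − (-0.30)(-0.05) = 0.4725
  C_12 = −[(-0.15)(0.75) − (-0.30)(-0.45)] = 0.2475
  C_13 = (-0.15)(-0.05) − (0.65)(-0.45) = 0.3000
  C_21 = −[(-0.45)(0.75) − (0.00)(-0.05)] = 0.3375
  C_22 = (0.85)(0.75) − (0.00)(-0.45) = 0.6375
  C_23 = −[(0.85)(-0.05) − (-0.45)(-0.45)] = 0.2450
  C_31 = (-0.45)(-0.30) − (0.00)(0.65) = 0.1350
  C_32 = −[(0.85)(-0.30) − (0.00)(-0.15)] = 0.2550
  C_33 = (0.85)(0.65) − (-0.45)(-0.15) = 0.4850
det(I−A) = Σ_j (I−A)_1j·C_1j = (0.85)(0.4725) + (-0.45)(0.2475) + (0.00)(0.3000) = 0.29025
adj(I−A) = Cᵀ =
  [ 0.4725   0.3375   0.1350]
  [ 0.2475   0.6375   0.2550]
  [ 0.3000   0.2450   0.4850]
(I − A)⁻¹ = adj(I−A) / det(I−A) ≈
  [   1.6279     1.1628     0.4651]
  [   0.8527     2.1964     0.8786]
  [   1.0336     0.8441     1.6710]
Δx = (I − A)⁻¹ Δd with Δd having -80 in the Cosmetics component and 0 elsewhere.
So Δx_C = L_CC · (-80), where L_CC = adj(I−A)_CC / det(I−A) = 0.6375 / 0.29025.
Δx_C = 0.6375 × (-80) / 0.29025 = -51.00 / 0.29025 ≈ -175.71.

Δx_C = -175.71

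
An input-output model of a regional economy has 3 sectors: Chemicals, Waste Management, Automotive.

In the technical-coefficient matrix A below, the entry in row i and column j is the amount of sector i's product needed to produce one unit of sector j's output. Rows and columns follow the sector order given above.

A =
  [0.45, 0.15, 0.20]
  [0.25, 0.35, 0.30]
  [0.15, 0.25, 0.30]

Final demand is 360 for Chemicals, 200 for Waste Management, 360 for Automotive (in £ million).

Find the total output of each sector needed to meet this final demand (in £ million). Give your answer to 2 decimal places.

I − A =
  [   0.55    -0.15    -0.20]
  [  -0.25     0.65    -0.30]
  [  -0.15    -0.25     0.70]
Cofactors of I−A, C_ij = (−1)^(i+j)·(minor ij) (rows/columns in the sector order above):
  C_11 = (0.65)(0.70) − (-0.30)(-0.25) = 0.3800
  C_12 = −[(-0.25)(0.70) − (-0.30)(-0.15)] = 0.2200
  C_13 = (-0.25)(-0.25) − (0.65)(-0.15) = 0.1600
  C_21 = −[(-0.15)(0.70) − (-0.20)(-0.25)] = 0.1550
  C_22 = (0.55)(0.70) − (-0.20)(-0.15) = 0.3550
  C_23 = −[(0.55)(-0.25) − (-0.15)(-0.15)] = 0.1600
  C_31 = (-0.15)(-0.30) − (-0.20)(0.65) = 0.1750
  C_32 = −[(0.55)(-0.30) − (-0.20)(-0.25)] = 0.2150
  C_33 = (0.55)(0.65) − (-0.15)(-0.25) = 0.3200
det(I−A) = Σ_j (I−A)_1j·C_1j = (0.55)(0.3800) + (-0.15)(0.2200) + (-0.20)(0.1600) = 0.1440
adj(I−A) = Cᵀ =
  [ 0.3800   0.1550   0.1750]
  [ 0.2200   0.3550   0.2150]
  [ 0.1600   0.1600   0.3200]
(I − A)⁻¹ = adj(I−A) / det(I−A) ≈
  [   2.6389     1.0764     1.2153]
  [   1.5278     2.4653     1.4931]
  [   1.1111     1.1111     2.2222]
x = (I − A)⁻¹ d = adj(I−A)·d / det(I−A), with det(I−A) = 0.1440:
  x_1 = (0.3800·360 + 0.1550·200 + 0.1750·360) / 0.1440 = 230.80 / 0.1440 ≈ 1602.78
  x_2 = (0.2200·360 + 0.3550·200 + 0.2150·360) / 0.1440 = 227.60 / 0.1440 ≈ 1580.56
  x_3 = (0.1600·360 + 0.1600·200 + 0.3200·360) / 0.1440 = 204.80 / 0.1440 ≈ 1422.22

x_1 = 1602.78, x_2 = 1580.56, x_3 = 1422.22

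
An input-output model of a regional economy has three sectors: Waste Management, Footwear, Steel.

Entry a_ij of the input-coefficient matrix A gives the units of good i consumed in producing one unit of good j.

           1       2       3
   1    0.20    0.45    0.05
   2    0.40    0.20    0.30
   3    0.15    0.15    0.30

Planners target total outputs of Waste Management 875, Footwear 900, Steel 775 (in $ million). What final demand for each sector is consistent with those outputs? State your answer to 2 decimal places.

I − A =
  [   0.80    -0.45    -0.05]
  [  -0.40     0.80    -0.30]
  [  -0.15    -0.15     0.70]
d = (I − A) x:
  d_1 = (+0.80)·875 + (-0.45)·900 + (-0.05)·775 = 256.25
  d_2 = (-0.40)·875 + (+0.80)·900 + (-0.30)·775 = 137.50
  d_3 = (-0.15)·875 + (-0.15)·900 + (+0.70)·775 = 276.25

d_1 = 256.25, d_2 = 137.50, d_3 = 276.25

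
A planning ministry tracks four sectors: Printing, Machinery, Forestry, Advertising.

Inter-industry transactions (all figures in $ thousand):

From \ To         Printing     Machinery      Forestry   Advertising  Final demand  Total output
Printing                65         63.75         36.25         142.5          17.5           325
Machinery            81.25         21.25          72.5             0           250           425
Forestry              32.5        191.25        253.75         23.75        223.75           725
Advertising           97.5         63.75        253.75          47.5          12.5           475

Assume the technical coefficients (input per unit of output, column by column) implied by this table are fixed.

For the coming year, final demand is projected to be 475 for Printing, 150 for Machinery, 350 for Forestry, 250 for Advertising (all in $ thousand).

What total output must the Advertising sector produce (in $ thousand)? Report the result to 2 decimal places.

Technical coefficients a_ij = z_ij / X_j:
  a_11 = 65/325 = 0.20, a_21 = 81.25/325 = 0.25, a_31 = 32.5/325 = 0.10, a_41 = 97.5/325 = 0.30
  a_12 = 63.75/425 = 0.15, a_22 = 21.25/425 = 0.05, a_32 = 191.25/425 = 0.45, a_42 = 63.75/425 = 0.15
  a_13 = 36.25/725 = 0.05, a_23 = 72.5/725 = 0.10, a_33 = 253.75/725 = 0.35, a_43 = 253.75/725 = 0.35
  a_14 = 142.5/475 = 0.30, a_24 = 0/475 = 0.00, a_34 = 23.75/475 = 0.05, a_44 = 47.5/475 = 0.10
I − A =
  [   0.80    -0.15    -0.05    -0.30]
  [  -0.25     0.95    -0.10     0.00]
  [  -0.10    -0.45     0.65    -0.05]
  [  -0.30    -0.15    -0.35     0.90]
Compute the cofactors C_ij = (−1)^(i+j)·(3×3 minor ij) of I−A; the adjugate is their transpose:
adj(I−A) = Cᵀ =
  [ 0.497875   0.182250   0.160500   0.174875]
  [ 0.152375   0.379750   0.100500   0.056375]
  [ 0.202875   0.309750   0.553500   0.098375]
  [ 0.270250   0.244500   0.285500   0.421750]
det(I−A) = Σ_j (I−A)_1j·C_1j = (0.80)(0.497875) + (-0.15)(0.152375) + (-0.05)(0.202875) + (-0.30)(0.270250) = 0.284225
(I − A)⁻¹ = adj(I−A) / det(I−A) ≈
  [   1.7517     0.6412     0.5647     0.6153]
  [   0.5361     1.3361     0.3536     0.1983]
  [   0.7138     1.0898     1.9474     0.3461]
  [   0.9508     0.8602     1.0045     1.4839]
x = (I − A)⁻¹ d = adj(I−A)·d / det(I−A), with det(I−A) = 0.284225:
  x_1 = (0.497875·475 + 0.182250·150 + 0.160500·350 + 0.174875·250) / 0.284225 = 363.721875 / 0.284225 ≈ 1279.70
  x_2 = (0.152375·475 + 0.379750·150 + 0.100500·350 + 0.056375·250) / 0.284225 = 178.609375 / 0.284225 ≈ 628.41
  x_3 = (0.202875·475 + 0.309750·150 + 0.553500·350 + 0.098375·250) / 0.284225 = 361.146875 / 0.284225 ≈ 1270.64
  x_4 = (0.270250·475 + 0.244500·150 + 0.285500·350 + 0.421750·250) / 0.284225 = 370.40625 / 0.284225 ≈ 1303.21

x_4 = 1303.21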